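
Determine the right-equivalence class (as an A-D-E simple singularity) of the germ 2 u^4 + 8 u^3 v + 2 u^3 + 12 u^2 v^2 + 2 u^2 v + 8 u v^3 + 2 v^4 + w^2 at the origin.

The Hessian of f at 0 has rank 1. Corank 2; j^3 = 2*u^2*(u + v) has shape L^2 M (L != M), so D-series; mu = 5 gives D_5.

D_5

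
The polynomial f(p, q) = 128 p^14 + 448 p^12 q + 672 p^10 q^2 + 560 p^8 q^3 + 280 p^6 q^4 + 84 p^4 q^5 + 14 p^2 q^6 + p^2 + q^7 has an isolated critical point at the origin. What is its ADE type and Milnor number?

The Hessian of f at 0 has rank 1. Corank 1: A-series; mu = 6 gives A_6.

Type A_{6}, Milnor number mu = 6.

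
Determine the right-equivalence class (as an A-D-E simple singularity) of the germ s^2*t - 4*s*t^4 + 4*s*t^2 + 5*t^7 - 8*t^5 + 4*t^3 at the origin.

D8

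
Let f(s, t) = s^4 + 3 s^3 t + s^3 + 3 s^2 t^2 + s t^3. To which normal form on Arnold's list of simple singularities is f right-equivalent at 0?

E_{7}

The Hessian of f at 0 is [[0, 0], [0, 0]] with rank 0, so corank 2. A Groebner basis of the Jacobian ideal J(f) in C{s,t} is {3*s^2 + t^4 + t^3, s^3, s^2*t - s^2 - t^3/3, 2*s^2 + s*t^2 + 2*t^3/3}; counting standard monomials gives mu = 7. Corank 2; j^3 = s^3 is a perfect cube, so E-series; the 4-jet and mu = 7 give E_7.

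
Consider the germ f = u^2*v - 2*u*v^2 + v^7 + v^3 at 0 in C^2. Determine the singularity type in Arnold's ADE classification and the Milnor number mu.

Type D_{8}, Milnor number mu = 8.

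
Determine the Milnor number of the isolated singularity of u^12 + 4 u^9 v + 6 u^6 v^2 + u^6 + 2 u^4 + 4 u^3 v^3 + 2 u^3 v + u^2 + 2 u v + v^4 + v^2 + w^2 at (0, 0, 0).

The Hessian of f at 0 is [[2, 2, 0], [2, 2, 0], [0, 0, 2]] with rank 2, so corank 1. A Groebner basis of the Jacobian ideal J(f) in C{u,v,w} is {v^3, u + v, w}; counting standard monomials gives mu = 3. Corank 1: A-series; mu = 3 gives A_3.

3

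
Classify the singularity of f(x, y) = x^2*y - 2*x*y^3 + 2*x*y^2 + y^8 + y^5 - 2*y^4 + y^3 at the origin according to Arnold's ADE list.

The Hessian of f at 0 is [[0, 0], [0, 0]] with rank 0, so corank 2. A Groebner basis of the Jacobian ideal J(f) in C{x,y} is {x^4 - 6*x^3 - 14*x^2*y - x^2/2 - 21*x*y^2/2 - 7*x*y/2 - 3*y^2, x^3*y + 3*x^3 + 6*x^2*y + x^2/8 + 31*x*y^2/8 + 9*x*y/8 + y^2, -x^3 + x^2*y^2 - x^2*y, -x*y + y^3 - y^2}; counting standard monomials gives mu = 9. Corank 2; j^3 = y*(x + y)^2 has shape L^2 M (L != M), so D-series; mu = 9 gives D_9.

D_9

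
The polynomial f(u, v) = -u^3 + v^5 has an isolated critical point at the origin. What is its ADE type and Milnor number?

Type E_{8}, Milnor number mu = 8.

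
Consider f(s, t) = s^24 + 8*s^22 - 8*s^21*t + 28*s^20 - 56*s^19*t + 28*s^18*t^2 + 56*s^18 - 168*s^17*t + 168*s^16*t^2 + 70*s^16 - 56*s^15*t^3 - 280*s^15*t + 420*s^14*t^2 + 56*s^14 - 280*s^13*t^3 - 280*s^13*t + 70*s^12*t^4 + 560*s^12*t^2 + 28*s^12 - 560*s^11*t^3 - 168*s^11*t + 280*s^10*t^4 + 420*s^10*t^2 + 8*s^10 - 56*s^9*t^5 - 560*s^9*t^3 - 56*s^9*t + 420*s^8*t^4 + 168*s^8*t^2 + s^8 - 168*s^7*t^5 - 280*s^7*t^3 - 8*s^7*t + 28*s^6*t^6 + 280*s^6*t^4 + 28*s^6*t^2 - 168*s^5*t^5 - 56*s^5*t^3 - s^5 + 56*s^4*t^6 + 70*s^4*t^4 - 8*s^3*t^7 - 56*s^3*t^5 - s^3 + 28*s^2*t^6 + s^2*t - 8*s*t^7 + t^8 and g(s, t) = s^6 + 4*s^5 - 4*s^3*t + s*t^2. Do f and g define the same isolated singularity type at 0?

The Hessian of f at 0 is [[0, 0], [0, 0]] with rank 0, so corank 2. A Groebner basis of the Jacobian ideal J(f) in C{s,t} is {s*t/8 + t^7, s*t^2, s^2 - s*t}; counting standard monomials gives mu = 9. Corank 2; j^3 = -s^2*(s - t) has shape L^2 M (L != M), so D-series; mu = 9 gives D_9. The Hessian of g at 0 is [[0, 0], [0, 0]] with rank 0, so corank 2. A Groebner basis of the Jacobian ideal J(g) in C{s,t} is {s^3 - s*t/2, s^2*t - 3*s*t^2/4 - t^2/2, t^3}; counting standard monomials gives mu = 7. Corank 2; j^3 = s*t^2 has shape L^2 M (L != M), so D-series; mu = 7 gives D_7. f is D_9 but g is D_7, hence not right-equivalent.

No.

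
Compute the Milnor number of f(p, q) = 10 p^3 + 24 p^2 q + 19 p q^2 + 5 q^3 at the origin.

4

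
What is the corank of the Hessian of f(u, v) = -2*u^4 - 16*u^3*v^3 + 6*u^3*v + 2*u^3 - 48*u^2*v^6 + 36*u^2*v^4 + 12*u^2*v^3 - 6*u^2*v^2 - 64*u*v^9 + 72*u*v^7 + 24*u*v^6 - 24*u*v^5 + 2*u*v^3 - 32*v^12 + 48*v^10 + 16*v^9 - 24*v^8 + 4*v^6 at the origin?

2

Hessian at 0 has rank 0.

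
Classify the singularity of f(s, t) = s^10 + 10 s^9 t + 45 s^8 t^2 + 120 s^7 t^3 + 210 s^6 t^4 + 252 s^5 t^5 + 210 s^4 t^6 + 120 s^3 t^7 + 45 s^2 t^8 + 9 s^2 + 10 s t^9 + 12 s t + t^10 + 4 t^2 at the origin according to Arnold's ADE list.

The Hessian of f at 0 is [[18, 12], [12, 8]] with rank 1, so corank 1. A Groebner basis of the Jacobian ideal J(f) in C{s,t} is {t^9, s + 2*t/3}; counting standard monomials gives mu = 9. Corank 1: A-series; mu = 9 gives A_9.

A_9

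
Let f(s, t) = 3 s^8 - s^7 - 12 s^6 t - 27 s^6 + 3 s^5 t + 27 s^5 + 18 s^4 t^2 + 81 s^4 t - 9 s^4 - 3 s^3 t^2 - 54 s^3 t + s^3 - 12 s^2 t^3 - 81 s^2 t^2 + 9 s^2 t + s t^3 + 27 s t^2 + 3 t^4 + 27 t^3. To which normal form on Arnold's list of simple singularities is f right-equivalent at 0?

E7

The Hessian of f at 0 is [[0, 0], [0, 0]] with rank 0, so corank 2. A Groebner basis of the Jacobian ideal J(f) in C{s,t} is {-s^2/750 - s*t/125 + t^4 - t^3/2250 - 3*t^2/250, s^3 - 122*s^2/125 - 732*s*t/125 + 10003*t^3/375 - 1098*t^2/125, s^2*t + 487*s^2/2250 + 487*s*t/375 - 60263*t^3/6750 + 487*t^2/250, -9*s^2/250 + s*t^2 - 27*s*t/125 + 747*t^3/250 - 81*t^2/250}; counting standard monomials gives mu = 7. Corank 2; j^3 = (s + 3*t)^3 is a perfect cube, so E-series; the 4-jet and mu = 7 give E_7.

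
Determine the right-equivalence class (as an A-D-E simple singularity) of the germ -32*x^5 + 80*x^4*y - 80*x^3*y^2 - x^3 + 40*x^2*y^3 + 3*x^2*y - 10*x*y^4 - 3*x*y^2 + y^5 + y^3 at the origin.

E_{8}

The Hessian of f at 0 has rank 0. Corank 2; j^3 = -(x - y)^3 is a perfect cube, so E-series; the 5-jet and mu = 8 give E_8.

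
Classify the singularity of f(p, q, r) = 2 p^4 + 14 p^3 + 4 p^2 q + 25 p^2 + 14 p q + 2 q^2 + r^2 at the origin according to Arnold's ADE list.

The Hessian of f at 0 is [[50, 14, 0], [14, 4, 0], [0, 0, 2]] with rank 3, so corank 0. A Groebner basis of the Jacobian ideal J(f) in C{p,q,r} is {p, q, r}; counting standard monomials gives mu = 1. Corank 0: nondegenerate Morse point, so A_1.

A_1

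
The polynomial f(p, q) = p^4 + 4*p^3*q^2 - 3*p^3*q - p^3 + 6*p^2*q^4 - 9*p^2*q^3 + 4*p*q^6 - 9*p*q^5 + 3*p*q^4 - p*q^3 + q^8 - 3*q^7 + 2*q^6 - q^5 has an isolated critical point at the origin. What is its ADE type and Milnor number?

Type E_7, Milnor number mu = 7.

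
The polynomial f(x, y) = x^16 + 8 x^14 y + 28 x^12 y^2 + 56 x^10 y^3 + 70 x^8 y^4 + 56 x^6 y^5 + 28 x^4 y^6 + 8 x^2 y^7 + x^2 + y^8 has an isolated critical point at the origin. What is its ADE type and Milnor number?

The Hessian of f at 0 has rank 1. Corank 1: A-series; mu = 7 gives A_7.

Type A_7, Milnor number mu = 7.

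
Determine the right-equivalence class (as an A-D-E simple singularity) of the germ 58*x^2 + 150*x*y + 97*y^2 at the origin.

A_1

The Hessian of f at 0 has rank 2. Corank 0: nondegenerate Morse point, so A_1.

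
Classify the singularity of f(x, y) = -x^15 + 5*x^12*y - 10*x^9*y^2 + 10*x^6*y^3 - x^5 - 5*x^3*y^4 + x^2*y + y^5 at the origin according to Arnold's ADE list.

D_{6}

The Hessian of f at 0 is [[0, 0], [0, 0]] with rank 0, so corank 2. A Groebner basis of the Jacobian ideal J(f) in C{x,y} is {x^2/5 + y^4, x^3, x*y}; counting standard monomials gives mu = 6. Corank 2; j^3 = x^2*y has shape L^2 M (L != M), so D-series; mu = 6 gives D_6.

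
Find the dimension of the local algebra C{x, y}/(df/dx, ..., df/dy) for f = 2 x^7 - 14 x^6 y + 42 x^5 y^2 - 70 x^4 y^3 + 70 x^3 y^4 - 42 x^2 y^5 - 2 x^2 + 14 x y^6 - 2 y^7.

6

The Hessian of f at 0 has rank 1. Corank 1: A-series; mu = 6 gives A_6.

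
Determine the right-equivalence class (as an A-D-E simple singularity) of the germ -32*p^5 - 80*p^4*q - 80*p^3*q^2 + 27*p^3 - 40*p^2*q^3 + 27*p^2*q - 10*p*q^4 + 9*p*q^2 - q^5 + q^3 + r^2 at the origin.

E_{8}

The Hessian of f at 0 is [[0, 0, 0], [0, 0, 0], [0, 0, 2]] with rank 1, so corank 2. A Groebner basis of the Jacobian ideal J(f) in C{p,q,r} is {q^5, p*q^3 + 3*q^4/8, p^2 + 2*p*q/3 + q^2/9, r}; counting standard monomials gives mu = 8. Corank 2; j^3 = (3*p + q)^3 is a perfect cube, so E-series; the 5-jet and mu = 8 give E_8.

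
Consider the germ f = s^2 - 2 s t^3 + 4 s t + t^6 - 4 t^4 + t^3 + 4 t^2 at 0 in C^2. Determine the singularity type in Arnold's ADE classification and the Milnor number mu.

Type A_2, Milnor number mu = 2.

The Hessian of f at 0 has rank 1. Corank 1: A-series; mu = 2 gives A_2.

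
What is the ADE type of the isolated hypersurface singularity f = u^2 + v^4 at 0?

A_{3}

The Hessian of f at 0 has rank 1. Corank 1: A-series; mu = 3 gives A_3.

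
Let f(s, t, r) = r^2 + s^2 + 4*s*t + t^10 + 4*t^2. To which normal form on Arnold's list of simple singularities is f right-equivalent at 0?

A_9

The Hessian of f at 0 is [[2, 4, 0], [4, 8, 0], [0, 0, 2]] with rank 2, so corank 1. A Groebner basis of the Jacobian ideal J(f) in C{s,t,r} is {t^9, s + 2*t, r}; counting standard monomials gives mu = 9. Corank 1: A-series; mu = 9 gives A_9.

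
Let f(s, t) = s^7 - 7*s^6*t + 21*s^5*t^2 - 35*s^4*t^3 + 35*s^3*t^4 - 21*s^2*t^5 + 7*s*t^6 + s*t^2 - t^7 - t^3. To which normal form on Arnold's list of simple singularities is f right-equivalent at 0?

D8

The Hessian of f at 0 is [[0, 0], [0, 0]] with rank 0, so corank 2. A Groebner basis of the Jacobian ideal J(f) in C{s,t} is {s^6 + t^2/7, t^3, s*t - t^2}; counting standard monomials gives mu = 8. Corank 2; j^3 = t^2*(s - t) has shape L^2 M (L != M), so D-series; mu = 8 gives D_8.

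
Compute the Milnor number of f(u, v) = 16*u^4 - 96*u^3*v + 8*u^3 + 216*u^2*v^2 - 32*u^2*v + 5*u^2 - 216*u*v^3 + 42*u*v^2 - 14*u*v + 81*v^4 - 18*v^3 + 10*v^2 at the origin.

1

The Hessian of f at 0 is [[10, -14], [-14, 20]] with rank 2, so corank 0. A Groebner basis of the Jacobian ideal J(f) in C{u,v} is {u, v}; counting standard monomials gives mu = 1. Corank 0: nondegenerate Morse point, so A_1.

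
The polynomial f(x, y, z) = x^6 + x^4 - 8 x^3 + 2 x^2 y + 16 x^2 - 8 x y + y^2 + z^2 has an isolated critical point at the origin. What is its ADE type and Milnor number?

Type A_{5}, Milnor number mu = 5.

The Hessian of f at 0 has rank 2. Corank 1: A-series; mu = 5 gives A_5.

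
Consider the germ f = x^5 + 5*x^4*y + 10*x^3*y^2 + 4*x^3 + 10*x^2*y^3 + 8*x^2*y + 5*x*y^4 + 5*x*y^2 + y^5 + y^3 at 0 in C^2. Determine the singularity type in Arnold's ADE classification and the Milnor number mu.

Type D6, Milnor number mu = 6.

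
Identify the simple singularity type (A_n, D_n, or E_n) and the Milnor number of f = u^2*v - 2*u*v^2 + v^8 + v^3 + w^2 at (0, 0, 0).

The Hessian of f at 0 is [[0, 0, 0], [0, 0, 0], [0, 0, 2]] with rank 1, so corank 2. A Groebner basis of the Jacobian ideal J(f) in C{u,v,w} is {u^2/8 + v^7 - v^2/8, u^3 - v^3, u*v - v^2, w}; counting standard monomials gives mu = 9. Corank 2; j^3 = v*(u - v)^2 has shape L^2 M (L != M), so D-series; mu = 9 gives D_9.

Type D9, Milnor number mu = 9.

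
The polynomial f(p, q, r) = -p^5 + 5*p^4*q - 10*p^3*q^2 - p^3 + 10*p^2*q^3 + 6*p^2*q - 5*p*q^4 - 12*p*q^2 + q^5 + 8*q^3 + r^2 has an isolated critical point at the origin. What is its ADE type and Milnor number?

Type E_8, Milnor number mu = 8.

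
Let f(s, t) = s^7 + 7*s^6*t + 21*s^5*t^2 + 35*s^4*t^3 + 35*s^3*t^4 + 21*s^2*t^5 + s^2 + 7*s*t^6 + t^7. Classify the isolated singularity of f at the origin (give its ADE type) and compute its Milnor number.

Type A_6, Milnor number mu = 6.

The Hessian of f at 0 is [[2, 0], [0, 0]] with rank 1, so corank 1. A Groebner basis of the Jacobian ideal J(f) in C{s,t} is {t^6, s}; counting standard monomials gives mu = 6. Corank 1: A-series; mu = 6 gives A_6.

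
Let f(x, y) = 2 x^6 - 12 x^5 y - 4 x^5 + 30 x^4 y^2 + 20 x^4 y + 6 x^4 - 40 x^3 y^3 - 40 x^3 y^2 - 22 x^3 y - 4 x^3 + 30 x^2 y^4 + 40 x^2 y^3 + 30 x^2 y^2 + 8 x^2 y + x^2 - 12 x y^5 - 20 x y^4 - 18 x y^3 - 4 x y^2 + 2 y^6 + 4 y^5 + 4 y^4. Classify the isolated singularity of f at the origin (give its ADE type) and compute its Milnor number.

The Hessian of f at 0 is [[2, 0], [0, 0]] with rank 1, so corank 1. A Groebner basis of the Jacobian ideal J(f) in C{x,y} is {x*y^2 - 14*x*y/11 - 4*x/11 + 8*y^2/11, -30*x*y/11 - 7*x/11 + y^3 + 14*y^2/11, x^2 - 28*x*y/11 - 8*x/11 + 16*y^2/11}; counting standard monomials gives mu = 5. Corank 1: A-series; mu = 5 gives A_5.

Type A5, Milnor number mu = 5.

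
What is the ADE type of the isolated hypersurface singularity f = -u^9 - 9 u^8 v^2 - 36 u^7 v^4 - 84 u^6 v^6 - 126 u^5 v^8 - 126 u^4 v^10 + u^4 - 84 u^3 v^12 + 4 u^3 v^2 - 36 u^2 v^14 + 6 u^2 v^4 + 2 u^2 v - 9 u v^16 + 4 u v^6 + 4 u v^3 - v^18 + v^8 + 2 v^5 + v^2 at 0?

A_8

The Hessian of f at 0 is [[0, 0], [0, 2]] with rank 1, so corank 1. A Groebner basis of the Jacobian ideal J(f) in C{u,v} is {v^4, u^3 + u*v - 2*v^3, u^2/2 + u*v^2 + v/2}; counting standard monomials gives mu = 8. Corank 1: A-series; mu = 8 gives A_8.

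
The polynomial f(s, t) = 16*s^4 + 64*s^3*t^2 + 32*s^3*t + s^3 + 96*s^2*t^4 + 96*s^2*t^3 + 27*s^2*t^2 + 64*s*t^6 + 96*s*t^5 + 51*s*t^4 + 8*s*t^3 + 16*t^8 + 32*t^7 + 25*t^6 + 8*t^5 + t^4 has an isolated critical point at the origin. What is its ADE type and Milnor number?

The Hessian of f at 0 has rank 0. Corank 2; j^3 = s^3 is a perfect cube, so E-series; the 4-jet and mu = 6 give E_6.

Type E_{6}, Milnor number mu = 6.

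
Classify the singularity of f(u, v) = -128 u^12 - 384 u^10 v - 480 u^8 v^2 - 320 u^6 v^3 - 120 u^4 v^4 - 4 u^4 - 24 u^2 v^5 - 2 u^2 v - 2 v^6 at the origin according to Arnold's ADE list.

The Hessian of f at 0 has rank 0. Corank 2; j^3 = -2*u^2*v has shape L^2 M (L != M), so D-series; mu = 7 gives D_7.

D_7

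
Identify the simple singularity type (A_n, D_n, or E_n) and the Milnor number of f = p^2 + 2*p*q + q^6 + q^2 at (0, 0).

The Hessian of f at 0 is [[2, 2], [2, 2]] with rank 1, so corank 1. A Groebner basis of the Jacobian ideal J(f) in C{p,q} is {q^5, p + q}; counting standard monomials gives mu = 5. Corank 1: A-series; mu = 5 gives A_5.

Type A_{5}, Milnor number mu = 5.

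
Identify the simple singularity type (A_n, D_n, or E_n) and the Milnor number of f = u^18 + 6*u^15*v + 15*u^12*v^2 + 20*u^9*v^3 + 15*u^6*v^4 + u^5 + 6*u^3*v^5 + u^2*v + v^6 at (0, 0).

Type D_7, Milnor number mu = 7.

The Hessian of f at 0 has rank 0. Corank 2; j^3 = u^2*v has shape L^2 M (L != M), so D-series; mu = 7 gives D_7.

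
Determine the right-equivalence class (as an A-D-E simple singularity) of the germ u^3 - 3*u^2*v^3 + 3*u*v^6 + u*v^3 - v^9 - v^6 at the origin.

E_{7}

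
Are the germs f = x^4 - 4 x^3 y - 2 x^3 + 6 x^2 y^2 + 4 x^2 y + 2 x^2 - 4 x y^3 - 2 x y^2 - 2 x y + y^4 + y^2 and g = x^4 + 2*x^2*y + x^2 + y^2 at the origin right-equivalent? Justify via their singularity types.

Yes.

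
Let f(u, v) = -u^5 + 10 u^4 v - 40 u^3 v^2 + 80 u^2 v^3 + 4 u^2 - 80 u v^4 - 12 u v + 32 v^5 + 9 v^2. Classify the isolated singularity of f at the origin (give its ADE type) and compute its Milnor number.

Type A4, Milnor number mu = 4.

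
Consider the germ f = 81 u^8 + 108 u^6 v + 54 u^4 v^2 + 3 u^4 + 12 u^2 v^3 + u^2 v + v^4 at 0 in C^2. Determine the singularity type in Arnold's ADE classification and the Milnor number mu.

The Hessian of f at 0 is [[0, 0], [0, 0]] with rank 0, so corank 2. A Groebner basis of the Jacobian ideal J(f) in C{u,v} is {u^3, u^2/4 + v^3, u*v}; counting standard monomials gives mu = 5. Corank 2; j^3 = u^2*v has shape L^2 M (L != M), so D-series; mu = 5 gives D_5.

Type D5, Milnor number mu = 5.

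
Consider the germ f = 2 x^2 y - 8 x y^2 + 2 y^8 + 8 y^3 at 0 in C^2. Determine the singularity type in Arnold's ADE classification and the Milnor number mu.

The Hessian of f at 0 is [[0, 0], [0, 0]] with rank 0, so corank 2. A Groebner basis of the Jacobian ideal J(f) in C{x,y} is {x^2/8 + y^7 - y^2/2, x^3 - 8*y^3, x*y - 2*y^2}; counting standard monomials gives mu = 9. Corank 2; j^3 = 2*y*(x - 2*y)^2 has shape L^2 M (L != M), so D-series; mu = 9 gives D_9.

Type D_9, Milnor number mu = 9.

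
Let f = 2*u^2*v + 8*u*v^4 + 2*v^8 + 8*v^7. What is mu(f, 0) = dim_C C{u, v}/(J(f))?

The Hessian of f at 0 has rank 0. Corank 2; j^3 = 2*u^2*v has shape L^2 M (L != M), so D-series; mu = 9 gives D_9.

9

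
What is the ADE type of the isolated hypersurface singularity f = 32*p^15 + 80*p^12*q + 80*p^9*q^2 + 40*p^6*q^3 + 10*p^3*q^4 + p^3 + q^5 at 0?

The Hessian of f at 0 is [[0, 0], [0, 0]] with rank 0, so corank 2. A Groebner basis of the Jacobian ideal J(f) in C{p,q} is {q^4, p^2}; counting standard monomials gives mu = 8. Corank 2; j^3 = p^3 is a perfect cube, so E-series; the 5-jet and mu = 8 give E_8.

E8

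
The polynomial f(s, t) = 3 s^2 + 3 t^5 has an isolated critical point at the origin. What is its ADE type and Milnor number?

Type A4, Milnor number mu = 4.

The Hessian of f at 0 has rank 1. Corank 1: A-series; mu = 4 gives A_4.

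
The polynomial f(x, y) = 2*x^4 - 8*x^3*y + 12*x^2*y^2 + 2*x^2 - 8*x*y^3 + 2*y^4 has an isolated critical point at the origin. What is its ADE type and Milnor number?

The Hessian of f at 0 has rank 1. Corank 1: A-series; mu = 3 gives A_3.

Type A3, Milnor number mu = 3.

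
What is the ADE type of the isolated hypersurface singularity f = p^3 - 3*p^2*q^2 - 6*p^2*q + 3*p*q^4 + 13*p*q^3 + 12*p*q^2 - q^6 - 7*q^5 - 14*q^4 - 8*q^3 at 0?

The Hessian of f at 0 has rank 0. Corank 2; j^3 = (p - 2*q)^3 is a perfect cube, so E-series; the 4-jet and mu = 7 give E_7.

E7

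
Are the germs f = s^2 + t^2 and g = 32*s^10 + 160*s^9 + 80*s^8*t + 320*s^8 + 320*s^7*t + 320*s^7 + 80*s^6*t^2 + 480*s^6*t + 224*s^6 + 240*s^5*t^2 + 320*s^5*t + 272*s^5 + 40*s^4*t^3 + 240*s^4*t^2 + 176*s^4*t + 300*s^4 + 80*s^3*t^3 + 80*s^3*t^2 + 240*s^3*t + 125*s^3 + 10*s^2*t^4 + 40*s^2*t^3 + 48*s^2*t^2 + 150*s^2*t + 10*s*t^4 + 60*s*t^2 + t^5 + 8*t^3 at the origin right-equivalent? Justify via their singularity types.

No.

The Hessian of f at 0 is [[2, 0], [0, 2]] with rank 2, so corank 0. A Groebner basis of the Jacobian ideal J(f) in C{s,t} is {s, t}; counting standard monomials gives mu = 1. Corank 0: nondegenerate Morse point, so A_1. The Hessian of g at 0 is [[0, 0], [0, 0]] with rank 0, so corank 2. A Groebner basis of the Jacobian ideal J(g) in C{s,t} is {-53125*s^2/1536 + s*t^3 - 425*s*t^2/48 - 10625*s*t/384 - 85*t^3/24 - 2125*t^2/384, 15625*s^2/192 + 125*s*t^2/6 + 3125*s*t/48 + t^4 + 25*t^3/3 + 625*t^2/48, s^3 - 5*s^2/8 - 16*s*t^2/25 - s*t/2 - 24*t^3/125 - t^2/10, s^2*t + 25*s^2/48 + 14*s*t^2/15 + 5*s*t/12 + 16*t^3/75 + t^2/12}; counting standard monomials gives mu = 8. Corank 2; j^3 = (5*s + 2*t)^3 is a perfect cube, so E-series; the 5-jet and mu = 8 give E_8. f is A_1 but g is E_8, hence not right-equivalent.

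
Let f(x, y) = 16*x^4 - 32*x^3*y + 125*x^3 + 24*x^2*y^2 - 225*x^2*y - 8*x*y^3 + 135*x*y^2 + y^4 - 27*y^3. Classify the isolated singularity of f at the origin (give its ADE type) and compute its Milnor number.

Type E6, Milnor number mu = 6.

The Hessian of f at 0 has rank 0. Corank 2; j^3 = (5*x - 3*y)^3 is a perfect cube, so E-series; the 4-jet and mu = 6 give E_6.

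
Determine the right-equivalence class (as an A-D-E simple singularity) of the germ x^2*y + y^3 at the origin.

The Hessian of f at 0 has rank 0. Corank 2; j^3 = y*(x^2 + y^2) splits into three distinct lines over C (the quadratic factor has nonzero discriminant), so D_4.

D_{4}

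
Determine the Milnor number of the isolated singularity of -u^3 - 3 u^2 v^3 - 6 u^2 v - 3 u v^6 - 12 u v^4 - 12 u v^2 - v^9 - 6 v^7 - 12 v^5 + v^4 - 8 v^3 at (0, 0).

6

The Hessian of f at 0 has rank 0. Corank 2; j^3 = -(u + 2*v)^3 is a perfect cube, so E-series; the 4-jet and mu = 6 give E_6.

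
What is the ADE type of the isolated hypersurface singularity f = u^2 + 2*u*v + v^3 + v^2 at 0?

The Hessian of f at 0 has rank 1. Corank 1: A-series; mu = 2 gives A_2.

A_2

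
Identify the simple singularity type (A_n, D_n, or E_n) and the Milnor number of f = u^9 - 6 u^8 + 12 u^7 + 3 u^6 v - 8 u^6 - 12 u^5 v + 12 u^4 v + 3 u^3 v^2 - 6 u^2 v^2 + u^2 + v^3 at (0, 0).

Type A_2, Milnor number mu = 2.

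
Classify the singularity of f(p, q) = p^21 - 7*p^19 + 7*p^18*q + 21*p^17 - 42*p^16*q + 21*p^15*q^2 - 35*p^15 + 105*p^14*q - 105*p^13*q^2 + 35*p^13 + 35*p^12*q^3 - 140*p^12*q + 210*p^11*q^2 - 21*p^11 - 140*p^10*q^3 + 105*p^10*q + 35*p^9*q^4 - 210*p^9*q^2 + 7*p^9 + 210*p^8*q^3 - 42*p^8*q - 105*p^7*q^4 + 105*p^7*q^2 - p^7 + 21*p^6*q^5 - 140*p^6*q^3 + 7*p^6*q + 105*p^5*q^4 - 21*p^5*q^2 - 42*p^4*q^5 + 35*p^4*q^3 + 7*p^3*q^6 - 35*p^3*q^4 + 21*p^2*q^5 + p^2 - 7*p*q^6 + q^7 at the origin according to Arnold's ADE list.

The Hessian of f at 0 has rank 1. Corank 1: A-series; mu = 6 gives A_6.

A_{6}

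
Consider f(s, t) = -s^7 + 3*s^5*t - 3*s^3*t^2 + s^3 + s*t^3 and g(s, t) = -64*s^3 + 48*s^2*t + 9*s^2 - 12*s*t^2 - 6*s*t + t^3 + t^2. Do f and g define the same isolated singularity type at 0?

The Hessian of f at 0 has rank 0. Corank 2; j^3 = s^3 is a perfect cube, so E-series; the 4-jet and mu = 7 give E_7. The Hessian of g at 0 has rank 1. Corank 1: A-series; mu = 2 gives A_2. f is E_7 but g is A_2, hence not right-equivalent.

No.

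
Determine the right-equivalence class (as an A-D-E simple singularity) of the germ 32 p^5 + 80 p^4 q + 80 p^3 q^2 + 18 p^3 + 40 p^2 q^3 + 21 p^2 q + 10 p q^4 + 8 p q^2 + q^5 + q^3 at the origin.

The Hessian of f at 0 has rank 0. Corank 2; j^3 = (2*p + q)*(3*p + q)^2 has shape L^2 M (L != M), so D-series; mu = 6 gives D_6.

D_{6}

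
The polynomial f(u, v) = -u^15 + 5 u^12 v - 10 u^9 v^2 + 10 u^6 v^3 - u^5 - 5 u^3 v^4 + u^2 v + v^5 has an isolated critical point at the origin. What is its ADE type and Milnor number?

The Hessian of f at 0 has rank 0. Corank 2; j^3 = u^2*v has shape L^2 M (L != M), so D-series; mu = 6 gives D_6.

Type D_6, Milnor number mu = 6.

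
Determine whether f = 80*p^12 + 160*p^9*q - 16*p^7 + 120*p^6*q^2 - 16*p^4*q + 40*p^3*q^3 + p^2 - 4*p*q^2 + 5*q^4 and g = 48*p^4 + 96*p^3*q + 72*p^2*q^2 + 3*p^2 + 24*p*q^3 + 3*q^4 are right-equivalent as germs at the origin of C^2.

Yes.

The Hessian of f at 0 is [[2, 0], [0, 0]] with rank 1, so corank 1. A Groebner basis of the Jacobian ideal J(f) in C{p,q} is {p^2, p*q, -p/2 + q^2}; counting standard monomials gives mu = 3. Corank 1: A-series; mu = 3 gives A_3. The Hessian of g at 0 is [[6, 0], [0, 0]] with rank 1, so corank 1. A Groebner basis of the Jacobian ideal J(g) in C{p,q} is {q^3, p}; counting standard monomials gives mu = 3. Corank 1: A-series; mu = 3 gives A_3. Both have type A_3, hence right-equivalent.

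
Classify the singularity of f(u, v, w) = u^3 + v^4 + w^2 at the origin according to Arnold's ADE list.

E_6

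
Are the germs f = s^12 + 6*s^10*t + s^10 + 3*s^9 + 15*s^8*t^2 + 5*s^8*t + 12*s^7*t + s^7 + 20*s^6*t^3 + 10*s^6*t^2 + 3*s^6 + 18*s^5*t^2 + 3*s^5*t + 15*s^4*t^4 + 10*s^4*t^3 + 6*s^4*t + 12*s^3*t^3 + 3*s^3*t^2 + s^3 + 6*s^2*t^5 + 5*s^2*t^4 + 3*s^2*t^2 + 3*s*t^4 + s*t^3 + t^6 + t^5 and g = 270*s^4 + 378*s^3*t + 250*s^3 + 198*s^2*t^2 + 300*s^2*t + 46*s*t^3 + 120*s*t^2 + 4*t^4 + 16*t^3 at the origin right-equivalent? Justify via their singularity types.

The Hessian of f at 0 has rank 0. Corank 2; j^3 = s^3 is a perfect cube, so E-series; the 4-jet and mu = 7 give E_7. The Hessian of g at 0 has rank 0. Corank 2; j^3 = 2*(5*s + 2*t)^3 is a perfect cube, so E-series; the 4-jet and mu = 7 give E_7. Both have type E_7, hence right-equivalent.

Yes.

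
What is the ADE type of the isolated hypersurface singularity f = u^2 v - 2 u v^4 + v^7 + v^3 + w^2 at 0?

The Hessian of f at 0 has rank 1. Corank 2; j^3 = v*(u^2 + v^2) splits into three distinct lines over C (the quadratic factor has nonzero discriminant), so D_4.

D_4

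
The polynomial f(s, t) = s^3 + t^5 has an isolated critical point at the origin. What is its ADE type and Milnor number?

Type E_{8}, Milnor number mu = 8.

The Hessian of f at 0 has rank 0. Corank 2; j^3 = s^3 is a perfect cube, so E-series; the 5-jet and mu = 8 give E_8.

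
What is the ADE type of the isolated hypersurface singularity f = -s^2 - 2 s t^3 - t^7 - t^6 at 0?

A_6

The Hessian of f at 0 has rank 1. Corank 1: A-series; mu = 6 gives A_6.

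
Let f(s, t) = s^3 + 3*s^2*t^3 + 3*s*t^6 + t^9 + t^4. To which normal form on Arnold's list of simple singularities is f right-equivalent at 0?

E6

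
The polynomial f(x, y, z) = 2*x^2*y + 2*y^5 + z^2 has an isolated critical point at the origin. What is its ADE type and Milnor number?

Type D_{6}, Milnor number mu = 6.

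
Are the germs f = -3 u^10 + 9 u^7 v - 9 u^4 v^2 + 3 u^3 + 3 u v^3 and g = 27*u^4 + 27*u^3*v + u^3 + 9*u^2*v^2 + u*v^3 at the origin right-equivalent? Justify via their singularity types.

Yes.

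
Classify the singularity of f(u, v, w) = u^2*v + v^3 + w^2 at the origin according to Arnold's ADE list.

The Hessian of f at 0 has rank 1. Corank 2; j^3 = v*(u^2 + v^2) splits into three distinct lines over C (the quadratic factor has nonzero discriminant), so D_4.

D_{4}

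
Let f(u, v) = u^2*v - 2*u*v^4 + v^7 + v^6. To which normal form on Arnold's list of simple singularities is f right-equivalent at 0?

D_{7}

The Hessian of f at 0 has rank 0. Corank 2; j^3 = u^2*v has shape L^2 M (L != M), so D-series; mu = 7 gives D_7.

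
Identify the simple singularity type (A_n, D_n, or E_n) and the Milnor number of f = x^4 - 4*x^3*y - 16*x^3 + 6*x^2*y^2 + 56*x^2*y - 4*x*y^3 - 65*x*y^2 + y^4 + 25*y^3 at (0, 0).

The Hessian of f at 0 is [[0, 0], [0, 0]] with rank 0, so corank 2. A Groebner basis of the Jacobian ideal J(f) in C{x,y} is {x*y^2 + 80*x*y - 100*y^2, 64*x*y + y^3 - 80*y^2, x^2 - 9*x*y/4 + 5*y^2/4}; counting standard monomials gives mu = 5. Corank 2; j^3 = -(x - y)*(4*x - 5*y)^2 has shape L^2 M (L != M), so D-series; mu = 5 gives D_5.

Type D_{5}, Milnor number mu = 5.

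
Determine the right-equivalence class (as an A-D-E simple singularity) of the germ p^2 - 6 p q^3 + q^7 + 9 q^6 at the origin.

The Hessian of f at 0 is [[2, 0], [0, 0]] with rank 1, so corank 1. A Groebner basis of the Jacobian ideal J(f) in C{p,q} is {-p/3 + q^3, p^2}; counting standard monomials gives mu = 6. Corank 1: A-series; mu = 6 gives A_6.

A_{6}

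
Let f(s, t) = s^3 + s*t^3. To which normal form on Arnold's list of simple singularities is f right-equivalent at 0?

E7

The Hessian of f at 0 has rank 0. Corank 2; j^3 = s^3 is a perfect cube, so E-series; the 4-jet and mu = 7 give E_7.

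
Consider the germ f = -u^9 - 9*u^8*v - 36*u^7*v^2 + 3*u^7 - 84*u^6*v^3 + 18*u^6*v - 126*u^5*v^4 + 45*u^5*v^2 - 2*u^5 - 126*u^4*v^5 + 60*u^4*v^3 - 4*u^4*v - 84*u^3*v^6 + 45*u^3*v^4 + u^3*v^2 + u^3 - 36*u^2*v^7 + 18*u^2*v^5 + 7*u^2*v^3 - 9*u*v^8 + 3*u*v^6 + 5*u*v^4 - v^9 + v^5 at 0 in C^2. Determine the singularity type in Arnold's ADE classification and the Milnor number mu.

Type E8, Milnor number mu = 8.

The Hessian of f at 0 has rank 0. Corank 2; j^3 = u^3 is a perfect cube, so E-series; the 5-jet and mu = 8 give E_8.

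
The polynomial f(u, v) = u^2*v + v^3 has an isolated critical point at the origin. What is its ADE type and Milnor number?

Type D_4, Milnor number mu = 4.

The Hessian of f at 0 has rank 0. Corank 2; j^3 = v*(u^2 + v^2) splits into three distinct lines over C (the quadratic factor has nonzero discriminant), so D_4.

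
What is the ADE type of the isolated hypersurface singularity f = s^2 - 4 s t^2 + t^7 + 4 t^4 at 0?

The Hessian of f at 0 has rank 1. Corank 1: A-series; mu = 6 gives A_6.

A_{6}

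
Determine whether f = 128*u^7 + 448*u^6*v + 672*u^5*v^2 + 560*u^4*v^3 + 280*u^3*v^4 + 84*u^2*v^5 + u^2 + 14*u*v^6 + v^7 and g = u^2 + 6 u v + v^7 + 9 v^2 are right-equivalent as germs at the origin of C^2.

Yes.

The Hessian of f at 0 is [[2, 0], [0, 0]] with rank 1, so corank 1. A Groebner basis of the Jacobian ideal J(f) in C{u,v} is {v^6, u}; counting standard monomials gives mu = 6. Corank 1: A-series; mu = 6 gives A_6. The Hessian of g at 0 is [[2, 6], [6, 18]] with rank 1, so corank 1. A Groebner basis of the Jacobian ideal J(g) in C{u,v} is {v^6, u + 3*v}; counting standard monomials gives mu = 6. Corank 1: A-series; mu = 6 gives A_6. Both have type A_6, hence right-equivalent.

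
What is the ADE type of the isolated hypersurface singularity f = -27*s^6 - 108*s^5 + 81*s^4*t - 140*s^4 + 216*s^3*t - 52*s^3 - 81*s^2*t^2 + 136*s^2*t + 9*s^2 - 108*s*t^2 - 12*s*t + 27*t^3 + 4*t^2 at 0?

The Hessian of f at 0 has rank 1. Corank 1: A-series; mu = 2 gives A_2.

A_{2}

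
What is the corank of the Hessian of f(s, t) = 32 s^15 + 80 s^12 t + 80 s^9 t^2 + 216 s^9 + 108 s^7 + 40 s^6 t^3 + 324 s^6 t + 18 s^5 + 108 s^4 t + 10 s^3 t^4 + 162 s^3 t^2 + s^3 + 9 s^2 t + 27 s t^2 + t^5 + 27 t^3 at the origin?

2

The Hessian at 0 is [[0, 0], [0, 0]] of rank 0; hence corank 2.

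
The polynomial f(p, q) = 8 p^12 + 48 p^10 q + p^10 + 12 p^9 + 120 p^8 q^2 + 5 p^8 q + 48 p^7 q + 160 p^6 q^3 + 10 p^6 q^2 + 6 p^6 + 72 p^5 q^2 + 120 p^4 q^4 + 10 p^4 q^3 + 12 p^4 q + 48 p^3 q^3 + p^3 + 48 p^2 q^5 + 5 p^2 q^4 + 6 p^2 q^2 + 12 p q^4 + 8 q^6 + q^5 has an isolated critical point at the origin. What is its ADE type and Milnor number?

The Hessian of f at 0 is [[0, 0], [0, 0]] with rank 0, so corank 2. A Groebner basis of the Jacobian ideal J(f) in C{p,q} is {q^4, p^3, p^2/4 + p*q^2}; counting standard monomials gives mu = 8. Corank 2; j^3 = p^3 is a perfect cube, so E-series; the 5-jet and mu = 8 give E_8.

Type E_8, Milnor number mu = 8.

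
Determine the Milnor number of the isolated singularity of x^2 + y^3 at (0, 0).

The Hessian of f at 0 is [[2, 0], [0, 0]] with rank 1, so corank 1. A Groebner basis of the Jacobian ideal J(f) in C{x,y} is {y^2, x}; counting standard monomials gives mu = 2. Corank 1: A-series; mu = 2 gives A_2.

2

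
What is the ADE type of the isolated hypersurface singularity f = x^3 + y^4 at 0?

The Hessian of f at 0 has rank 0. Corank 2; j^3 = x^3 is a perfect cube, so E-series; the 4-jet and mu = 6 give E_6.

E6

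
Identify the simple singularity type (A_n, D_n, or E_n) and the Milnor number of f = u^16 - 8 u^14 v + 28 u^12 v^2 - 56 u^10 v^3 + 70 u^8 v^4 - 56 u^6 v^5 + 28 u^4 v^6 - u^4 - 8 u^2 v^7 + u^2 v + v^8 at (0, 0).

Type D9, Milnor number mu = 9.

The Hessian of f at 0 is [[0, 0], [0, 0]] with rank 0, so corank 2. A Groebner basis of the Jacobian ideal J(f) in C{u,v} is {u^2/8 + v^7, u^3, u*v}; counting standard monomials gives mu = 9. Corank 2; j^3 = u^2*v has shape L^2 M (L != M), so D-series; mu = 9 gives D_9.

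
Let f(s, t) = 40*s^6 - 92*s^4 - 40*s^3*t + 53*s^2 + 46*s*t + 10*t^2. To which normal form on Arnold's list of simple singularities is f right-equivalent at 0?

A1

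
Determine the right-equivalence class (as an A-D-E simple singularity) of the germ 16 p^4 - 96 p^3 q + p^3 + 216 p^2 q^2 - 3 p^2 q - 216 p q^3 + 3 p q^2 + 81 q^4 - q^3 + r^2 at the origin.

The Hessian of f at 0 is [[0, 0, 0], [0, 0, 0], [0, 0, 2]] with rank 1, so corank 2. A Groebner basis of the Jacobian ideal J(f) in C{p,q,r} is {q^4, p*q^2 - 7*q^3/6, p^2 - 2*p*q + q^2, r}; counting standard monomials gives mu = 6. Corank 2; j^3 = (p - q)^3 is a perfect cube, so E-series; the 4-jet and mu = 6 give E_6.

E_6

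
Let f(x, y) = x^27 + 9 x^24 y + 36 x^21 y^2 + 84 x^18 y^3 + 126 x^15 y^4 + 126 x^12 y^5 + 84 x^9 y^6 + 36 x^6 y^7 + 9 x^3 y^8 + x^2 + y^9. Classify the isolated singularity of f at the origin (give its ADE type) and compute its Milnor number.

The Hessian of f at 0 has rank 1. Corank 1: A-series; mu = 8 gives A_8.

Type A_8, Milnor number mu = 8.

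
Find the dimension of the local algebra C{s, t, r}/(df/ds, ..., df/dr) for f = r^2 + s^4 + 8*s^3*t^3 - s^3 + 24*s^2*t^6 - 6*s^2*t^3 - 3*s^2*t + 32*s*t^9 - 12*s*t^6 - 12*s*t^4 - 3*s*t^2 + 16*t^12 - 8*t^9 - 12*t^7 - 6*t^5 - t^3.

6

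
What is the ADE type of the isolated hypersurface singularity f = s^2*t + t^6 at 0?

D7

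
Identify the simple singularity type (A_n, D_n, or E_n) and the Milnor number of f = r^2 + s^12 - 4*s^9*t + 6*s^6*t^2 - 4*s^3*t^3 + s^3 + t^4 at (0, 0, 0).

The Hessian of f at 0 has rank 1. Corank 2; j^3 = s^3 is a perfect cube, so E-series; the 4-jet and mu = 6 give E_6.

Type E_{6}, Milnor number mu = 6.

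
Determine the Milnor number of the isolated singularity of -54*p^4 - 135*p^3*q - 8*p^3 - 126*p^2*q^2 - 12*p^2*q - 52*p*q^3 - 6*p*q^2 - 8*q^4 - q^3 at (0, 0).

The Hessian of f at 0 has rank 0. Corank 2; j^3 = -(2*p + q)^3 is a perfect cube, so E-series; the 4-jet and mu = 7 give E_7.

7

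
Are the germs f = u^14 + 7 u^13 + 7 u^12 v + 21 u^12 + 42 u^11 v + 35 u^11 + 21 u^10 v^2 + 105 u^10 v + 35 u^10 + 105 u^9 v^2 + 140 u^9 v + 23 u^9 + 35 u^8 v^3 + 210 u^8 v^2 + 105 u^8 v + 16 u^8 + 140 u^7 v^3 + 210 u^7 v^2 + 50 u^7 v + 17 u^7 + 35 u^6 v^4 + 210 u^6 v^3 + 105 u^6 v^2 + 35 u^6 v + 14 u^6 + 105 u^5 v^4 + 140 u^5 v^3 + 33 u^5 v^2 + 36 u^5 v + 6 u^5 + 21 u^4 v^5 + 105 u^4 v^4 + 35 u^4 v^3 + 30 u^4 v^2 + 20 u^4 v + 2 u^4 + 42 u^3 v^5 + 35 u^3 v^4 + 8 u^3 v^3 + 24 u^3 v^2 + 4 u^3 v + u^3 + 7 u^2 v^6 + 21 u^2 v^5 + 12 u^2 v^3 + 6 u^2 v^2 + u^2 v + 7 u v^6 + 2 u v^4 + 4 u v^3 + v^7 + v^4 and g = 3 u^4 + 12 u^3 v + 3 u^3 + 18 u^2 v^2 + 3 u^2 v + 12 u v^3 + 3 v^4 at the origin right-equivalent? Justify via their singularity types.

Yes.

The Hessian of f at 0 has rank 0. Corank 2; j^3 = u^2*(u + v) has shape L^2 M (L != M), so D-series; mu = 5 gives D_5. The Hessian of g at 0 has rank 0. Corank 2; j^3 = 3*u^2*(u + v) has shape L^2 M (L != M), so D-series; mu = 5 gives D_5. Both have type D_5, hence right-equivalent.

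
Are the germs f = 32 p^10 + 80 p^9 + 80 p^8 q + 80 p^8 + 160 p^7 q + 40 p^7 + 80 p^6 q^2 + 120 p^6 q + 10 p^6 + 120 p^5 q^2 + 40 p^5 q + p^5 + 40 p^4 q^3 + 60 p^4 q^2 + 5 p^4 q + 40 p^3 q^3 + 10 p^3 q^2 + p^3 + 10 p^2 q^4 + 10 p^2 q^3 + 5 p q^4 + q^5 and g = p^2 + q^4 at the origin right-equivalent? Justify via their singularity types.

The Hessian of f at 0 is [[0, 0], [0, 0]] with rank 0, so corank 2. A Groebner basis of the Jacobian ideal J(f) in C{p,q} is {q^5, p*q^3 + q^4/4, p^2}; counting standard monomials gives mu = 8. Corank 2; j^3 = p^3 is a perfect cube, so E-series; the 5-jet and mu = 8 give E_8. The Hessian of g at 0 is [[2, 0], [0, 0]] with rank 1, so corank 1. A Groebner basis of the Jacobian ideal J(g) in C{p,q} is {q^3, p}; counting standard monomials gives mu = 3. Corank 1: A-series; mu = 3 gives A_3. f is E_8 but g is A_3, hence not right-equivalent.

No.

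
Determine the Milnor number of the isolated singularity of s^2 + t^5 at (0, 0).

4

The Hessian of f at 0 has rank 1. Corank 1: A-series; mu = 4 gives A_4.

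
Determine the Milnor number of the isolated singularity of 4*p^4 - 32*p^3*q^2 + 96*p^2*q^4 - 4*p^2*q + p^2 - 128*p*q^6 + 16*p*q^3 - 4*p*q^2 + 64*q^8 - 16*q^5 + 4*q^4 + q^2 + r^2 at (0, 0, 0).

The Hessian of f at 0 has rank 3. Corank 0: nondegenerate Morse point, so A_1.

1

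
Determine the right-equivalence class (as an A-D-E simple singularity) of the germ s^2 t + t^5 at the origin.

The Hessian of f at 0 has rank 0. Corank 2; j^3 = s^2*t has shape L^2 M (L != M), so D-series; mu = 6 gives D_6.

D6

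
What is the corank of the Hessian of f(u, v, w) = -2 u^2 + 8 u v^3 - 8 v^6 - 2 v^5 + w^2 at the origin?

1

The Hessian at 0 is [[-4, 0, 0], [0, 0, 0], [0, 0, 2]] of rank 2; hence corank 1.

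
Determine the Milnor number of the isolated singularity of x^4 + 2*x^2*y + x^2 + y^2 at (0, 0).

The Hessian of f at 0 has rank 2. Corank 0: nondegenerate Morse point, so A_1.

1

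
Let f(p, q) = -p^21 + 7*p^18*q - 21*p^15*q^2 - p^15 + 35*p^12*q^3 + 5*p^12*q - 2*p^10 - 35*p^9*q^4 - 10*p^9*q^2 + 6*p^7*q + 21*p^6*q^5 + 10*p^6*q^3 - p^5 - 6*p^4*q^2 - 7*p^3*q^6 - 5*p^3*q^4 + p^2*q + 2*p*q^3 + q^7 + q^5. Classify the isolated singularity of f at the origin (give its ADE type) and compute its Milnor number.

Type D_8, Milnor number mu = 8.

The Hessian of f at 0 has rank 0. Corank 2; j^3 = p^2*q has shape L^2 M (L != M), so D-series; mu = 8 gives D_8.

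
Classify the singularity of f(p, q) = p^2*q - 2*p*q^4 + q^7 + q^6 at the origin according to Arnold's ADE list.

The Hessian of f at 0 is [[0, 0], [0, 0]] with rank 0, so corank 2. A Groebner basis of the Jacobian ideal J(f) in C{p,q} is {-p*q + q^4, p^3, p^2*q, p^2/6 + p*q^2}; counting standard monomials gives mu = 7. Corank 2; j^3 = p^2*q has shape L^2 M (L != M), so D-series; mu = 7 gives D_7.

D_{7}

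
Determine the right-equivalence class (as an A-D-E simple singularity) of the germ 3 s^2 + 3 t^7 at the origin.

A_{6}

The Hessian of f at 0 has rank 1. Corank 1: A-series; mu = 6 gives A_6.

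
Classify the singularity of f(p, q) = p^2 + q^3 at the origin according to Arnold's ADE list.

A_{2}

The Hessian of f at 0 is [[2, 0], [0, 0]] with rank 1, so corank 1. A Groebner basis of the Jacobian ideal J(f) in C{p,q} is {q^2, p}; counting standard monomials gives mu = 2. Corank 1: A-series; mu = 2 gives A_2.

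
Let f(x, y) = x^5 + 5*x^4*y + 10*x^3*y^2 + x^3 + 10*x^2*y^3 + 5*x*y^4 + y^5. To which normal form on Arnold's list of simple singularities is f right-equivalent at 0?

The Hessian of f at 0 has rank 0. Corank 2; j^3 = x^3 is a perfect cube, so E-series; the 5-jet and mu = 8 give E_8.

E_8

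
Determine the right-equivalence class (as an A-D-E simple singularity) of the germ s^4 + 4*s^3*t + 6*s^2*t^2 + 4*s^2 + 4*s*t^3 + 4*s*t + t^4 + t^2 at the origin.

A3

The Hessian of f at 0 is [[8, 4], [4, 2]] with rank 1, so corank 1. A Groebner basis of the Jacobian ideal J(f) in C{s,t} is {t^3, s + t/2}; counting standard monomials gives mu = 3. Corank 1: A-series; mu = 3 gives A_3.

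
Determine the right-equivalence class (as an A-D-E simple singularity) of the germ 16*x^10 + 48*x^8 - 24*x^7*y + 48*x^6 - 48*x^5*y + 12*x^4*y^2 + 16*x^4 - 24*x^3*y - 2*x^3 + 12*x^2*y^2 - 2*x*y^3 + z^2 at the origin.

The Hessian of f at 0 has rank 1. Corank 2; j^3 = -2*x^3 is a perfect cube, so E-series; the 4-jet and mu = 7 give E_7.

E_7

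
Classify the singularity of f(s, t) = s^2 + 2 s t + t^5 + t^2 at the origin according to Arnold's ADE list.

The Hessian of f at 0 has rank 1. Corank 1: A-series; mu = 4 gives A_4.

A_4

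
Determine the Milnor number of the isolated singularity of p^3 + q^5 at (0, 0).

8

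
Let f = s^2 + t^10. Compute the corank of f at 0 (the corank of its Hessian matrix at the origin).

The Hessian at 0 is [[2, 0], [0, 0]] of rank 1; hence corank 1.

1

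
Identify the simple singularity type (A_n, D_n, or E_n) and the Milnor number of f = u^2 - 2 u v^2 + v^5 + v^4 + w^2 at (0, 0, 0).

Type A_{4}, Milnor number mu = 4.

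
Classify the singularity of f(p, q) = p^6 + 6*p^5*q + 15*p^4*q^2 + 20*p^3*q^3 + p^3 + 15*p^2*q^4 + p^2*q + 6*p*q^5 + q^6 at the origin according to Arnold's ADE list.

The Hessian of f at 0 is [[0, 0], [0, 0]] with rank 0, so corank 2. A Groebner basis of the Jacobian ideal J(f) in C{p,q} is {-p*q/6 + q^5, p*q^2, p^2 + p*q}; counting standard monomials gives mu = 7. Corank 2; j^3 = p^2*(p + q) has shape L^2 M (L != M), so D-series; mu = 7 gives D_7.

D7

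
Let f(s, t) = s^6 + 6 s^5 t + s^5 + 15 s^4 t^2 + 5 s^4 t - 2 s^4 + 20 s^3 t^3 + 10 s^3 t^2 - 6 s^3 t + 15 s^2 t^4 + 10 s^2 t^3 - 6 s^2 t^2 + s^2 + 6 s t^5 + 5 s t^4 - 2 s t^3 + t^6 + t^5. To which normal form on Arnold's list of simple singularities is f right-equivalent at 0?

The Hessian of f at 0 has rank 1. Corank 1: A-series; mu = 4 gives A_4.

A_4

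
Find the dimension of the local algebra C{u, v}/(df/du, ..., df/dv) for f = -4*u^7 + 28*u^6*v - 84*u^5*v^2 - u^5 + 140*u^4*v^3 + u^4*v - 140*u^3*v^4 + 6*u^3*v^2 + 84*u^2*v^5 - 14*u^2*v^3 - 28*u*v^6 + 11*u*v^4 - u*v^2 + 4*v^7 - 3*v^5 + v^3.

The Hessian of f at 0 is [[0, 0], [0, 0]] with rank 0, so corank 2. A Groebner basis of the Jacobian ideal J(f) in C{u,v} is {u^4 + v^2/5, v^3, u*v - 7*v^2/5}; counting standard monomials gives mu = 6. Corank 2; j^3 = -v^2*(u - v) has shape L^2 M (L != M), so D-series; mu = 6 gives D_6.

6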